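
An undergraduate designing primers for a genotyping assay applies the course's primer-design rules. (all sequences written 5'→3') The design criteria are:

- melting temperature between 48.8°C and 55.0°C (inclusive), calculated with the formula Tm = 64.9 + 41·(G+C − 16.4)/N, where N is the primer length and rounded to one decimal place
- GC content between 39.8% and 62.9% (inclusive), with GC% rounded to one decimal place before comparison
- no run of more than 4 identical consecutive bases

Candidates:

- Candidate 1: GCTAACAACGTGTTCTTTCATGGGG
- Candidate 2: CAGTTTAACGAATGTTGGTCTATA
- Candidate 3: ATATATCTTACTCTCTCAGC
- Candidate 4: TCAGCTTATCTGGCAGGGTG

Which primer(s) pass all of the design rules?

Candidate 1 (25 nt, A=5 T=8 G=7 C=5): Tm = 64.9 + 41·(12 − 16.4)/25 = 57.7°C, outside 48.8–55.0°C ✗; GC 12/25 = 48.0% ✓; longest run = 4 ✓ — fails.
Candidate 2 (24 nt, A=7 T=9 G=5 C=3): Tm = 64.9 + 41·(8 − 16.4)/24 = 50.6°C ✓; GC 8/24 = 33.3%, outside 39.8–62.9% ✗; longest run = 3 ✓ — fails.
Candidate 3 (20 nt, A=5 T=8 G=1 C=6): Tm = 64.9 + 41·(7 − 16.4)/20 = 45.6°C, outside 48.8–55.0°C ✗; GC 7/20 = 35.0%, outside 39.8–62.9% ✗; longest run = 2 ✓ — fails.
Candidate 4 (20 nt, A=3 T=6 G=7 C=4): Tm = 64.9 + 41·(11 − 16.4)/20 = 53.8°C ✓; GC 11/20 = 55.0% ✓; longest run = 3 ✓ — passes.

Candidate 4 only.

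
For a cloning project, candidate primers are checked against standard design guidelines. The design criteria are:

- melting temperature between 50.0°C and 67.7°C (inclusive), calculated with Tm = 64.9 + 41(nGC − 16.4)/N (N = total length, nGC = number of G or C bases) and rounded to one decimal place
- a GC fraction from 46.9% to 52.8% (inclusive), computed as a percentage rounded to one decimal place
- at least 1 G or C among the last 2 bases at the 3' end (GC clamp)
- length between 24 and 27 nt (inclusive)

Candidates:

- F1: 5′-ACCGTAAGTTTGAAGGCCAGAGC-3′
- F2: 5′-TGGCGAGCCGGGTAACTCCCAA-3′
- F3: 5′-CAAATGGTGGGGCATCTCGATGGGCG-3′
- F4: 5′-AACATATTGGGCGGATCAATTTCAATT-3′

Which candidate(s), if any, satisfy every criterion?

None of the candidates satisfy all criteria.

F1 (23 nt, A=7 T=4 G=7 C=5): Tm = 64.9 + 41·(12 − 16.4)/23 = 57.1°C ✓; GC 12/23 = 52.2% ✓; 3' end GC has 2 G/C ✓; length 23, outside 24–27 ✗ — fails.
F2 (22 nt, A=5 T=3 G=7 C=7): Tm = 64.9 + 41·(14 − 16.4)/22 = 60.4°C ✓; GC 14/22 = 63.6%, outside 46.9–52.8% ✗; 3' end AA has 0 G/C, need ≥1 ✗; length 22, outside 24–27 ✗ — fails.
F3 (26 nt, A=5 T=5 G=11 C=5): Tm = 64.9 + 41·(16 − 16.4)/26 = 64.3°C ✓; GC 16/26 = 61.5%, outside 46.9–52.8% ✗; 3' end CG has 2 G/C ✓; length 26 ✓ — fails.
F4 (27 nt, A=9 T=9 G=5 C=4): Tm = 64.9 + 41·(9 − 16.4)/27 = 53.7°C ✓; GC 9/27 = 33.3%, outside 46.9–52.8% ✗; 3' end TT has 0 G/C, need ≥1 ✗; length 27 ✓ — fails.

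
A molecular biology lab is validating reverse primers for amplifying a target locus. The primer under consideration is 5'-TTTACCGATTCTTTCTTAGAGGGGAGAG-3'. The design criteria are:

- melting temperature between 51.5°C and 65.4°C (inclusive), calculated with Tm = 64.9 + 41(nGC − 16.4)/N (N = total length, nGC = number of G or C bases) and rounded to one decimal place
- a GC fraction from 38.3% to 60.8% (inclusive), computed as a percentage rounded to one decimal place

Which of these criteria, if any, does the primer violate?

Base counts: A=6, T=10, G=8, C=4 (length 28).
Tm: Tm = 64.9 + 41·(12 − 16.4)/28 = 58.5°C ✓
GC content: GC 12/28 = 42.9% ✓

Meets all criteria.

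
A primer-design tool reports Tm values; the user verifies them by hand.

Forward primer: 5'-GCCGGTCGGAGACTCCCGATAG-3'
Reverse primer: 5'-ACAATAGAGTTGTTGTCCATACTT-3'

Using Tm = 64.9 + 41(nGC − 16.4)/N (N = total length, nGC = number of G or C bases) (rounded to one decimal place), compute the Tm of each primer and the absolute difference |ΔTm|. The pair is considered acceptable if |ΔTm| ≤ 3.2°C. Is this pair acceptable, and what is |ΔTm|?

Forward: G+C = 15, N = 22 → Tm = 64.9 + 41·(15 − 16.4)/22 = 62.3°C.
Reverse: G+C = 8, N = 24 → Tm = 64.9 + 41·(8 − 16.4)/24 = 50.6°C.
|ΔTm| = |62.3 − 50.6| = 11.7°C, > 3.2°C.

|ΔTm| = 11.7°C; the pair is not acceptable.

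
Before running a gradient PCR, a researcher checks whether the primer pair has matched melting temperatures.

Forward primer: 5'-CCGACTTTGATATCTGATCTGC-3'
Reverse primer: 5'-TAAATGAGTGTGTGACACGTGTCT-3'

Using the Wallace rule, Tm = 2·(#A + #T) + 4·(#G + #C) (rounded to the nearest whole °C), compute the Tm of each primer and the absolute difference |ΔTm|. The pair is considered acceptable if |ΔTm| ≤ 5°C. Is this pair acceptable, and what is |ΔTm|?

|ΔTm| = 4°C; the pair is acceptable.

Forward: A=4 T=8 G=4 C=6 → Tm = 2·12 + 4·10 = 64°C.
Reverse: A=6 T=8 G=7 C=3 → Tm = 2·14 + 4·10 = 68°C.
|ΔTm| = |64 − 68| = 4°C, ≤ 5°C.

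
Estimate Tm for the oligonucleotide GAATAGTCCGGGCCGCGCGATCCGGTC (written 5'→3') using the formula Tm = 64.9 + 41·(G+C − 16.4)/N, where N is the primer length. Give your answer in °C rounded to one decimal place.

68.8°C

Base counts: A=4, T=4, G=10, C=9; G+C = 19, N = 27.
Tm = 64.9 + 41·(19 − 16.4)/27 = 64.9 + 106.60/27 = 68.8°C.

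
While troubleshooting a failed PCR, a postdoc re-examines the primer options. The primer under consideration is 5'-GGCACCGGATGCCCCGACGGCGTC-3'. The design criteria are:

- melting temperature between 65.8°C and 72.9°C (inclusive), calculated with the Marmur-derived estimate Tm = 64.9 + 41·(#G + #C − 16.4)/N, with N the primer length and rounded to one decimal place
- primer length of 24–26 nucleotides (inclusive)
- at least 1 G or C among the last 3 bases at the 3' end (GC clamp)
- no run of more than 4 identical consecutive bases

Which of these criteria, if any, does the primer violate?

Meets all criteria.

Base counts: A=3, T=2, G=9, C=10 (length 24).
Tm: Tm = 64.9 + 41·(19 − 16.4)/24 = 69.3°C ✓
length: length 24 ✓
GC clamp: 3' end GTC has 2 G/C ✓
homopolymer run: longest run = 4 ✓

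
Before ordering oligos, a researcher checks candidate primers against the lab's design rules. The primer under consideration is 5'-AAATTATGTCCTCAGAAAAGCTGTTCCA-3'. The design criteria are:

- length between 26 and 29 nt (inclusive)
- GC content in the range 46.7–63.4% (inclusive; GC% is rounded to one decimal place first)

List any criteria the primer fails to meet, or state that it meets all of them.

Base counts: A=10, T=8, G=4, C=6 (length 28).
length: length 28 ✓
GC content: GC 10/28 = 35.7%, outside 46.7–63.4% ✗

Fails: GC content.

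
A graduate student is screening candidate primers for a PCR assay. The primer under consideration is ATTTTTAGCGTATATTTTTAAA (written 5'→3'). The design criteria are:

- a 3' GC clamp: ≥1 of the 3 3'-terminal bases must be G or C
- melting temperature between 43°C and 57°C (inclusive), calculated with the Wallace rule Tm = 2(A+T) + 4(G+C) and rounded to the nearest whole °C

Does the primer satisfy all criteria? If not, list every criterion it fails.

Fails: GC clamp.

Base counts: A=7, T=12, G=2, C=1 (length 22).
GC clamp: 3' end AAA has 0 G/C, need ≥1 ✗
Tm: Tm = 2·19 + 4·3 = 50°C ✓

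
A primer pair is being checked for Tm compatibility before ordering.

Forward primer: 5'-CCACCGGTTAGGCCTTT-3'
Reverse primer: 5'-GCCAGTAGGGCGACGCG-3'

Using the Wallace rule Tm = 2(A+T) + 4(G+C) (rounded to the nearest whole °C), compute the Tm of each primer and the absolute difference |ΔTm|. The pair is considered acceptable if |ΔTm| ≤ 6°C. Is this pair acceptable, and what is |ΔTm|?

Forward: A=2 T=5 G=4 C=6 → Tm = 2·7 + 4·10 = 54°C.
Reverse: A=3 T=1 G=8 C=5 → Tm = 2·4 + 4·13 = 60°C.
|ΔTm| = |54 − 60| = 6°C, ≤ 6°C.

|ΔTm| = 6°C; the pair is acceptable.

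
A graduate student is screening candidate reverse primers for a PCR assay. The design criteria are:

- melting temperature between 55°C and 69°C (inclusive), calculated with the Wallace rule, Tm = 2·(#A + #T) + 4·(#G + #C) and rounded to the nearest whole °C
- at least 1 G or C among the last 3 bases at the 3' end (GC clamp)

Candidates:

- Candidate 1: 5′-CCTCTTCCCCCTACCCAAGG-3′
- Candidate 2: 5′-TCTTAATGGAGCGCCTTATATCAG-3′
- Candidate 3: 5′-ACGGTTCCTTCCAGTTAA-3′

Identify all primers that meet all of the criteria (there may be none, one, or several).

Candidate 1 and Candidate 2.

Candidate 1 (20 nt, A=3 T=4 G=2 C=11): Tm = 2·7 + 4·13 = 66°C ✓; 3' end AGG has 2 G/C ✓ — passes.
Candidate 2 (24 nt, A=6 T=8 G=5 C=5): Tm = 2·14 + 4·10 = 68°C ✓; 3' end CAG has 2 G/C ✓ — passes.
Candidate 3 (18 nt, A=4 T=6 G=3 C=5): Tm = 2·10 + 4·8 = 52°C, outside 55–69°C ✗; 3' end TAA has 0 G/C, need ≥1 ✗ — fails.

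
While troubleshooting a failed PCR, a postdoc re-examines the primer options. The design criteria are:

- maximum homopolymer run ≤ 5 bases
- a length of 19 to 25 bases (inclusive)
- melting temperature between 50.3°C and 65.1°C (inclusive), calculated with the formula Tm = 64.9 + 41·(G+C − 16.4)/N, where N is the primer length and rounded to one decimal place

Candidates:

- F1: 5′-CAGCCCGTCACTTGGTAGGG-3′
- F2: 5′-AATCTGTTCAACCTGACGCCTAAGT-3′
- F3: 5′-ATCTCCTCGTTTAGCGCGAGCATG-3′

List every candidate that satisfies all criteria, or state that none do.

F1 (20 nt, A=3 T=4 G=7 C=6): longest run = 3 ✓; length 20 ✓; Tm = 64.9 + 41·(13 − 16.4)/20 = 57.9°C ✓ — passes.
F2 (25 nt, A=7 T=7 G=4 C=7): longest run = 2 ✓; length 25 ✓; Tm = 64.9 + 41·(11 − 16.4)/25 = 56.0°C ✓ — passes.
F3 (24 nt, A=4 T=7 G=6 C=7): longest run = 3 ✓; length 24 ✓; Tm = 64.9 + 41·(13 − 16.4)/24 = 59.1°C ✓ — passes.

F1, F2 and F3.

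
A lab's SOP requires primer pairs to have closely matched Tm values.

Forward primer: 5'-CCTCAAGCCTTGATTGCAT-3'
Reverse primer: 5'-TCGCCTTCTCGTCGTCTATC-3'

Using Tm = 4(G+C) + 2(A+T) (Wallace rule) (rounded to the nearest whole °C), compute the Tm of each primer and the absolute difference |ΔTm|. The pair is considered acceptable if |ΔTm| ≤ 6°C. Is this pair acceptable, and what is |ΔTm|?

Forward: A=4 T=6 G=3 C=6 → Tm = 2·10 + 4·9 = 56°C.
Reverse: A=1 T=8 G=3 C=8 → Tm = 2·9 + 4·11 = 62°C.
|ΔTm| = |56 − 62| = 6°C, ≤ 6°C.

|ΔTm| = 6°C; the pair is acceptable.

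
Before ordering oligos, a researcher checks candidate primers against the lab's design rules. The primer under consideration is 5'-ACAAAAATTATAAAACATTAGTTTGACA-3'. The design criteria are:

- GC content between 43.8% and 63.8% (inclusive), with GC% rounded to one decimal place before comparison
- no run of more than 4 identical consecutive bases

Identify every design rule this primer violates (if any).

Base counts: A=15, T=8, G=2, C=3 (length 28).
GC content: GC 5/28 = 17.9%, outside 43.8–63.8% ✗
homopolymer run: longest run = 5, exceeds 4 ✗

Fails: GC content, homopolymer run.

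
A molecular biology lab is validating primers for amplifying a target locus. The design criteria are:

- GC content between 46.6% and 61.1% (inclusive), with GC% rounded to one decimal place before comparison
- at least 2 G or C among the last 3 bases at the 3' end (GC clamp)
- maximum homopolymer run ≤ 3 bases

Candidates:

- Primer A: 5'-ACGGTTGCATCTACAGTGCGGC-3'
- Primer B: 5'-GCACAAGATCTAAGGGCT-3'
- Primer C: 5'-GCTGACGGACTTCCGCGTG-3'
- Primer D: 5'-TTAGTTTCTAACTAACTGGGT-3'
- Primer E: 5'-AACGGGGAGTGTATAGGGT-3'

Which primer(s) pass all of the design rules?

Primer A and Primer B.

Primer A (22 nt, A=4 T=5 G=7 C=6): GC 13/22 = 59.1% ✓; 3' end GGC has 3 G/C ✓; longest run = 2 ✓ — passes.
Primer B (18 nt, A=6 T=3 G=5 C=4): GC 9/18 = 50.0% ✓; 3' end GCT has 2 G/C ✓; longest run = 3 ✓ — passes.
Primer C (19 nt, A=2 T=4 G=7 C=6): GC 13/19 = 68.4%, outside 46.6–61.1% ✗; 3' end GTG has 2 G/C ✓; longest run = 2 ✓ — fails.
Primer D (21 nt, A=5 T=9 G=4 C=3): GC 7/21 = 33.3%, outside 46.6–61.1% ✗; 3' end GGT has 2 G/C ✓; longest run = 3 ✓ — fails.
Primer E (19 nt, A=5 T=4 G=9 C=1): GC 10/19 = 52.6% ✓; 3' end GGT has 2 G/C ✓; longest run = 4, exceeds 3 ✗ — fails.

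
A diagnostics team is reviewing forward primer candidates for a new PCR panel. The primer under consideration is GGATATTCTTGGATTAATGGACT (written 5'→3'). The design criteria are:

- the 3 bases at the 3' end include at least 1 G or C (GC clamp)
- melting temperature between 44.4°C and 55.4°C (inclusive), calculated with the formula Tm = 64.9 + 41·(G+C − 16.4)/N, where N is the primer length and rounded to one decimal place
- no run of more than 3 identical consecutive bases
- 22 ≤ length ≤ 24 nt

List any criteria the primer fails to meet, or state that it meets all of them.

Meets all criteria.

Base counts: A=6, T=9, G=6, C=2 (length 23).
GC clamp: 3' end ACT has 1 G/C ✓
Tm: Tm = 64.9 + 41·(8 − 16.4)/23 = 49.9°C ✓
homopolymer run: longest run = 2 ✓
length: length 23 ✓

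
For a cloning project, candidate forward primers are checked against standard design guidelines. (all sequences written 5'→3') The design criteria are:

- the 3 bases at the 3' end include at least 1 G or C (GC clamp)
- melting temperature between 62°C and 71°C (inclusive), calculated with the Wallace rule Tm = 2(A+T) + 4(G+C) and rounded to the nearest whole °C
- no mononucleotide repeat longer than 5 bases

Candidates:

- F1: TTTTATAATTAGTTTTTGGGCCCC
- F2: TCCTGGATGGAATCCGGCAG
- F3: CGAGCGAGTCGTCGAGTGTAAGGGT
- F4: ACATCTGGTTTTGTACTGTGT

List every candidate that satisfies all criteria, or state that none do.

F1 and F2.

F1 (24 nt, A=4 T=12 G=4 C=4): 3' end CCC has 3 G/C ✓; Tm = 2·16 + 4·8 = 64°C ✓; longest run = 5 ✓ — passes.
F2 (20 nt, A=4 T=4 G=7 C=5): 3' end CAG has 2 G/C ✓; Tm = 2·8 + 4·12 = 64°C ✓; longest run = 2 ✓ — passes.
F3 (25 nt, A=5 T=5 G=11 C=4): 3' end GGT has 2 G/C ✓; Tm = 2·10 + 4·15 = 80°C, outside 62–71°C ✗; longest run = 3 ✓ — fails.
F4 (21 nt, A=3 T=10 G=5 C=3): 3' end TGT has 1 G/C ✓; Tm = 2·13 + 4·8 = 58°C, outside 62–71°C ✗; longest run = 4 ✓ — fails.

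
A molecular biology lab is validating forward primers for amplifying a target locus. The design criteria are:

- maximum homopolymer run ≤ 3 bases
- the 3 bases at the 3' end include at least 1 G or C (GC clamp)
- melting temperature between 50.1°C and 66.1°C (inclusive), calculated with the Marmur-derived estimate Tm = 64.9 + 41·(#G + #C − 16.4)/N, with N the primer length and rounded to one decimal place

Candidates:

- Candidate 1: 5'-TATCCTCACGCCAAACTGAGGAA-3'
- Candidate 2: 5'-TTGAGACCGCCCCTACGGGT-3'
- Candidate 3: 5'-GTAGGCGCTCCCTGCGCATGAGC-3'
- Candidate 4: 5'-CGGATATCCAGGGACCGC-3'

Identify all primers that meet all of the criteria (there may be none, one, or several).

Candidate 1, Candidate 3 and Candidate 4.

Candidate 1 (23 nt, A=8 T=4 G=4 C=7): longest run = 3 ✓; 3' end GAA has 1 G/C ✓; Tm = 64.9 + 41·(11 − 16.4)/23 = 55.3°C ✓ — passes.
Candidate 2 (20 nt, A=3 T=4 G=6 C=7): longest run = 4, exceeds 3 ✗; 3' end GGT has 2 G/C ✓; Tm = 64.9 + 41·(13 − 16.4)/20 = 57.9°C ✓ — fails.
Candidate 3 (23 nt, A=3 T=4 G=8 C=8): longest run = 3 ✓; 3' end AGC has 2 G/C ✓; Tm = 64.9 + 41·(16 − 16.4)/23 = 64.2°C ✓ — passes.
Candidate 4 (18 nt, A=4 T=2 G=6 C=6): longest run = 3 ✓; 3' end CGC has 3 G/C ✓; Tm = 64.9 + 41·(12 − 16.4)/18 = 54.9°C ✓ — passes.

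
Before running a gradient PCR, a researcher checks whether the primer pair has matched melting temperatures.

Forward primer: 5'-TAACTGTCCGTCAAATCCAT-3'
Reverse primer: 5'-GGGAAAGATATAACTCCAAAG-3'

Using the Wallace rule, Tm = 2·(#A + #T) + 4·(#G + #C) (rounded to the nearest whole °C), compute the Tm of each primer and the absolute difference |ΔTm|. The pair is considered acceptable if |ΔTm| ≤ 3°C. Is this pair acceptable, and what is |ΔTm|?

|ΔTm| = 2°C; the pair is acceptable.

Forward: A=6 T=6 G=2 C=6 → Tm = 2·12 + 4·8 = 56°C.
Reverse: A=10 T=3 G=5 C=3 → Tm = 2·13 + 4·8 = 58°C.
|ΔTm| = |56 − 58| = 2°C, ≤ 3°C.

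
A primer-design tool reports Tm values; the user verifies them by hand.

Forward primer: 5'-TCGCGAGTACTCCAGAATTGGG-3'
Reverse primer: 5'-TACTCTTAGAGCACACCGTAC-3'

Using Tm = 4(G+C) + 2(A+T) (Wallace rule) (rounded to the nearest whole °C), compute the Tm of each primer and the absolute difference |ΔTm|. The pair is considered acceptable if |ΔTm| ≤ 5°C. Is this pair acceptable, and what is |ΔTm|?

|ΔTm| = 6°C; the pair is not acceptable.

Forward: A=5 T=5 G=7 C=5 → Tm = 2·10 + 4·12 = 68°C.
Reverse: A=6 T=5 G=3 C=7 → Tm = 2·11 + 4·10 = 62°C.
|ΔTm| = |68 − 62| = 6°C, > 5°C.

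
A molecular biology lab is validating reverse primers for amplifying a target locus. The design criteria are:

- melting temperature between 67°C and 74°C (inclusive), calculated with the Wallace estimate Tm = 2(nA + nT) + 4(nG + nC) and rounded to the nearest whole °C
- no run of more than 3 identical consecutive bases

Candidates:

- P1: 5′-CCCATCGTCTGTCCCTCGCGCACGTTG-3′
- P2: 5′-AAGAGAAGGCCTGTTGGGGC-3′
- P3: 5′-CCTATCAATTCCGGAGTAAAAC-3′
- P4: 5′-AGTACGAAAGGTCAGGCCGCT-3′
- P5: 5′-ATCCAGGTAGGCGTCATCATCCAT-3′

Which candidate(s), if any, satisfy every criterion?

P5 only.

P1 (27 nt, A=2 T=7 G=6 C=12): Tm = 2·9 + 4·18 = 90°C, outside 67–74°C ✗; longest run = 3 ✓ — fails.
P2 (20 nt, A=5 T=3 G=9 C=3): Tm = 2·8 + 4·12 = 64°C, outside 67–74°C ✗; longest run = 4, exceeds 3 ✗ — fails.
P3 (22 nt, A=8 T=5 G=3 C=6): Tm = 2·13 + 4·9 = 62°C, outside 67–74°C ✗; longest run = 4, exceeds 3 ✗ — fails.
P4 (21 nt, A=6 T=3 G=7 C=5): Tm = 2·9 + 4·12 = 66°C, outside 67–74°C ✗; longest run = 3 ✓ — fails.
P5 (24 nt, A=6 T=6 G=5 C=7): Tm = 2·12 + 4·12 = 72°C ✓; longest run = 2 ✓ — passes.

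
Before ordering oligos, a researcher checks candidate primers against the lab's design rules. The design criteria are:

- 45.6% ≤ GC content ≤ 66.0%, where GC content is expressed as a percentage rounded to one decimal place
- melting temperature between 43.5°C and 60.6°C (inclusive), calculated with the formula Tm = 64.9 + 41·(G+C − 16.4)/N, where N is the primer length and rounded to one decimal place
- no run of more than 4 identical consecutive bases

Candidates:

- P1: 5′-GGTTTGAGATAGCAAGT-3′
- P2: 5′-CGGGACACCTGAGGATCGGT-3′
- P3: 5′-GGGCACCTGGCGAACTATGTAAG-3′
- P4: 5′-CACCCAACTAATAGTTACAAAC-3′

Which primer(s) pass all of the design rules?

P2 and P3.

P1 (17 nt, A=5 T=5 G=6 C=1): GC 7/17 = 41.2%, outside 45.6–66.0% ✗; Tm = 64.9 + 41·(7 − 16.4)/17 = 42.2°C, outside 43.5–60.6°C ✗; longest run = 3 ✓ — fails.
P2 (20 nt, A=4 T=3 G=8 C=5): GC 13/20 = 65.0% ✓; Tm = 64.9 + 41·(13 − 16.4)/20 = 57.9°C ✓; longest run = 3 ✓ — passes.
P3 (23 nt, A=6 T=4 G=8 C=5): GC 13/23 = 56.5% ✓; Tm = 64.9 + 41·(13 − 16.4)/23 = 58.8°C ✓; longest run = 3 ✓ — passes.
P4 (22 nt, A=10 T=4 G=1 C=7): GC 8/22 = 36.4%, outside 45.6–66.0% ✗; Tm = 64.9 + 41·(8 − 16.4)/22 = 49.2°C ✓; longest run = 3 ✓ — fails.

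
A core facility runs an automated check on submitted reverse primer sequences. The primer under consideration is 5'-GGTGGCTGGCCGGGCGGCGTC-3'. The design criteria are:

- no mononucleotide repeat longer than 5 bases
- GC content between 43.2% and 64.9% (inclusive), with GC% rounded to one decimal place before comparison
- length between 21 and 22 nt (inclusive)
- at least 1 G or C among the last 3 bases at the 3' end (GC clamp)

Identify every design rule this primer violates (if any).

Base counts: A=0, T=3, G=12, C=6 (length 21).
homopolymer run: longest run = 3 ✓
GC content: GC 18/21 = 85.7%, outside 43.2–64.9% ✗
length: length 21 ✓
GC clamp: 3' end GTC has 2 G/C ✓

Fails: GC content.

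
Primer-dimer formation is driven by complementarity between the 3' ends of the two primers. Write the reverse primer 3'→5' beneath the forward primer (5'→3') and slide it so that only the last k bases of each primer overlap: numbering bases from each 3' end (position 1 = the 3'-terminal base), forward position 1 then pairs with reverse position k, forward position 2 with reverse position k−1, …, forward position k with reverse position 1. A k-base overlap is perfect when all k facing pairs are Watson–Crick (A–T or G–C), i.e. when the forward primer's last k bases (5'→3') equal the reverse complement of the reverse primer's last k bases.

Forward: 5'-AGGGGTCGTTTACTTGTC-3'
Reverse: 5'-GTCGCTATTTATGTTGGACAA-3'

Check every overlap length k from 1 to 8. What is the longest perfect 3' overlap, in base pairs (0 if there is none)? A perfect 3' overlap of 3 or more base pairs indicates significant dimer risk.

Last 8 bases (5'→3') — forward …TACTTGTC, reverse …TTGGACAA.
Reverse complement of the reverse primer's last 8 bases: TTGTCCAA; its first k bases are the reverse complement of the reverse primer's last k bases, so a perfect k-base overlap needs the forward primer's last k bases to equal them.
Comparing (forward last k vs required): k=1: C vs T ✗; k=2: TC vs TT ✗; k=3: GTC vs TTG ✗; k=4: TGTC vs TTGT ✗; k=5: TTGTC vs TTGTC ✓; k=6: CTTGTC vs TTGTCC ✗; k=7: ACTTGTC vs TTGTCCA ✗; k=8: TACTTGTC vs TTGTCCAA ✗.
Only k = 5 is perfect, so the longest perfect 3' overlap is 5.

Longest perfect overlap: 5 complementary base pairs; significant dimer risk (threshold 3).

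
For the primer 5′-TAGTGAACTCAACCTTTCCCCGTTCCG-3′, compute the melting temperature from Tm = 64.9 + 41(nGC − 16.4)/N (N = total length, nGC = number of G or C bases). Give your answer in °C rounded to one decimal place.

Base counts: A=5, T=8, G=4, C=10; G+C = 14, N = 27.
Tm = 64.9 + 41·(14 − 16.4)/27 = 64.9 + -98.40/27 = 61.3°C.

61.3°C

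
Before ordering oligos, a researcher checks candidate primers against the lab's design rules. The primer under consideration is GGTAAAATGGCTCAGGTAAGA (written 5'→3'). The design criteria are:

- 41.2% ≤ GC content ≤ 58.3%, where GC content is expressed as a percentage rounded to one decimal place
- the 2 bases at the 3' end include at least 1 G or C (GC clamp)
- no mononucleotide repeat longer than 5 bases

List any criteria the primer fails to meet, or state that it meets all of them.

Base counts: A=8, T=4, G=7, C=2 (length 21).
GC content: GC 9/21 = 42.9% ✓
GC clamp: 3' end GA has 1 G/C ✓
homopolymer run: longest run = 4 ✓

Meets all criteria.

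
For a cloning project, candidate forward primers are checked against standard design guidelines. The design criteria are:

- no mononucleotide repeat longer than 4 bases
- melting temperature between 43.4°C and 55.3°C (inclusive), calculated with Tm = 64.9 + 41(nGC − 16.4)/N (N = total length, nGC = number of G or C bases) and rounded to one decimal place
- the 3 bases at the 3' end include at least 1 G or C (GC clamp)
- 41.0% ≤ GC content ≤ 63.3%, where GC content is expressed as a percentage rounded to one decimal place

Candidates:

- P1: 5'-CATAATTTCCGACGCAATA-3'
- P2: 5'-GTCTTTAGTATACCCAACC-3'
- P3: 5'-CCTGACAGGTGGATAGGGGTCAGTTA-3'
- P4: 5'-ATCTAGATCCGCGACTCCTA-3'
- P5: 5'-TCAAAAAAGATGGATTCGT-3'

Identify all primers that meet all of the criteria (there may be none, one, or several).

P1 (19 nt, A=7 T=5 G=2 C=5): longest run = 3 ✓; Tm = 64.9 + 41·(7 − 16.4)/19 = 44.6°C ✓; 3' end ATA has 0 G/C, need ≥1 ✗; GC 7/19 = 36.8%, outside 41.0–63.3% ✗ — fails.
P2 (19 nt, A=5 T=6 G=2 C=6): longest run = 3 ✓; Tm = 64.9 + 41·(8 − 16.4)/19 = 46.8°C ✓; 3' end ACC has 2 G/C ✓; GC 8/19 = 42.1% ✓ — passes.
P3 (26 nt, A=6 T=6 G=10 C=4): longest run = 4 ✓; Tm = 64.9 + 41·(14 − 16.4)/26 = 61.1°C, outside 43.4–55.3°C ✗; 3' end TTA has 0 G/C, need ≥1 ✗; GC 14/26 = 53.8% ✓ — fails.
P4 (20 nt, A=5 T=5 G=3 C=7): longest run = 2 ✓; Tm = 64.9 + 41·(10 − 16.4)/20 = 51.8°C ✓; 3' end CTA has 1 G/C ✓; GC 10/20 = 50.0% ✓ — passes.
P5 (19 nt, A=8 T=5 G=4 C=2): longest run = 6, exceeds 4 ✗; Tm = 64.9 + 41·(6 − 16.4)/19 = 42.5°C, outside 43.4–55.3°C ✗; 3' end CGT has 2 G/C ✓; GC 6/19 = 31.6%, outside 41.0–63.3% ✗ — fails.

P2 and P4.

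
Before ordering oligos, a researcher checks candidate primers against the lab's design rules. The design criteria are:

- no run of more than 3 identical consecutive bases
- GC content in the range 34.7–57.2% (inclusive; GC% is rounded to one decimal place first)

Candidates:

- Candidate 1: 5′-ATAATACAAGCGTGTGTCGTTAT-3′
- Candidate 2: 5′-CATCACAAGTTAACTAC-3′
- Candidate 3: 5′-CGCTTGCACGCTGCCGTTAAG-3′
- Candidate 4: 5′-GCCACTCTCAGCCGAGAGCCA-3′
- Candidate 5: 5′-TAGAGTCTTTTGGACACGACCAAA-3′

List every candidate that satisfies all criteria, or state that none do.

Candidate 1 (23 nt, A=7 T=8 G=5 C=3): longest run = 2 ✓; GC 8/23 = 34.8% ✓ — passes.
Candidate 2 (17 nt, A=7 T=4 G=1 C=5): longest run = 2 ✓; GC 6/17 = 35.3% ✓ — passes.
Candidate 3 (21 nt, A=3 T=5 G=6 C=7): longest run = 2 ✓; GC 13/21 = 61.9%, outside 34.7–57.2% ✗ — fails.
Candidate 4 (21 nt, A=5 T=2 G=5 C=9): longest run = 2 ✓; GC 14/21 = 66.7%, outside 34.7–57.2% ✗ — fails.
Candidate 5 (24 nt, A=8 T=6 G=5 C=5): longest run = 4, exceeds 3 ✗; GC 10/24 = 41.7% ✓ — fails.

Candidate 1 and Candidate 2.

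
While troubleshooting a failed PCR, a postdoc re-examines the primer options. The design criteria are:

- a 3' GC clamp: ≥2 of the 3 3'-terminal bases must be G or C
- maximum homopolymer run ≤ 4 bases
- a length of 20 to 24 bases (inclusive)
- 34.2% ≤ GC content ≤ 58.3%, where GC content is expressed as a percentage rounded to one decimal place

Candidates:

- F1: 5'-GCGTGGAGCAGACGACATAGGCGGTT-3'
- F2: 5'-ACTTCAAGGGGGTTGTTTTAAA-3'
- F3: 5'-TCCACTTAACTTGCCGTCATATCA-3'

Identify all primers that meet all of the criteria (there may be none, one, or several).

None of the candidates satisfy all criteria.

F1 (26 nt, A=6 T=4 G=11 C=5): 3' end GTT has 1 G/C, need ≥2 ✗; longest run = 2 ✓; length 26, outside 20–24 ✗; GC 16/26 = 61.5%, outside 34.2–58.3% ✗ — fails.
F2 (22 nt, A=6 T=8 G=6 C=2): 3' end AAA has 0 G/C, need ≥2 ✗; longest run = 5, exceeds 4 ✗; length 22 ✓; GC 8/22 = 36.4% ✓ — fails.
F3 (24 nt, A=6 T=8 G=2 C=8): 3' end TCA has 1 G/C, need ≥2 ✗; longest run = 2 ✓; length 24 ✓; GC 10/24 = 41.7% ✓ — fails.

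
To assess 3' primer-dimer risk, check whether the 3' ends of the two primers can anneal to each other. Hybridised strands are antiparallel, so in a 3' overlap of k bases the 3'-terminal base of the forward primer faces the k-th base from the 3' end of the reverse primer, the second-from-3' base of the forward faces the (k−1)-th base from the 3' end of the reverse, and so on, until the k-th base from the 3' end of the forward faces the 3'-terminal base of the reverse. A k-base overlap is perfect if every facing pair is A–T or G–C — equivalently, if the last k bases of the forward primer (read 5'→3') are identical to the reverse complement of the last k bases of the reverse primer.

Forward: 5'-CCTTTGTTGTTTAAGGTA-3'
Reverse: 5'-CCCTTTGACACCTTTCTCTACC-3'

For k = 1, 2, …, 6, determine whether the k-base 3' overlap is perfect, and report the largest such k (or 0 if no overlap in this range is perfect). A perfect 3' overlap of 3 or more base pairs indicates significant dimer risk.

Longest perfect overlap: 4 complementary base pairs; significant dimer risk (threshold 3).

Last 6 bases (5'→3') — forward …AAGGTA, reverse …TCTACC.
Reverse complement of the reverse primer's last 6 bases: GGTAGA; its first k bases are the reverse complement of the reverse primer's last k bases, so a perfect k-base overlap needs the forward primer's last k bases to equal them.
Comparing (forward last k vs required): k=1: A vs G ✗; k=2: TA vs GG ✗; k=3: GTA vs GGT ✗; k=4: GGTA vs GGTA ✓; k=5: AGGTA vs GGTAG ✗; k=6: AAGGTA vs GGTAGA ✗.
Only k = 4 is perfect, so the longest perfect 3' overlap is 4.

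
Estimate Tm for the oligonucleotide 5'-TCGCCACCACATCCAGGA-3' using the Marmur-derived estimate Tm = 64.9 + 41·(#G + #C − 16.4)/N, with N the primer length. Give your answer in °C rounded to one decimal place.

52.6°C

Base counts: A=5, T=2, G=3, C=8; G+C = 11, N = 18.
Tm = 64.9 + 41·(11 − 16.4)/18 = 64.9 + -221.40/18 = 52.6°C.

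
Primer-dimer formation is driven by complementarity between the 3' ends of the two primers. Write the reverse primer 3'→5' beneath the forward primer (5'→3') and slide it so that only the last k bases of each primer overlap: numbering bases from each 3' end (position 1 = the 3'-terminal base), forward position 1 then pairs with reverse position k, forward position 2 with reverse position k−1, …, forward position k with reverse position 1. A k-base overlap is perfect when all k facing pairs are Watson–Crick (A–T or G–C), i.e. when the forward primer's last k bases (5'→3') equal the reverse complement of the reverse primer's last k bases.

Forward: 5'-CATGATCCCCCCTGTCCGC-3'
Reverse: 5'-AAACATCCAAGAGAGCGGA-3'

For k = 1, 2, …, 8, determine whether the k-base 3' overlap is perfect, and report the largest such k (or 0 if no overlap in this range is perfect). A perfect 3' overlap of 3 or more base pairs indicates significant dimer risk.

Last 8 bases (5'→3') — forward …CTGTCCGC, reverse …AGAGCGGA.
Reverse complement of the reverse primer's last 8 bases: TCCGCTCT; its first k bases are the reverse complement of the reverse primer's last k bases, so a perfect k-base overlap needs the forward primer's last k bases to equal them.
Comparing (forward last k vs required): k=1: C vs T ✗; k=2: GC vs TC ✗; k=3: CGC vs TCC ✗; k=4: CCGC vs TCCG ✗; k=5: TCCGC vs TCCGC ✓; k=6: GTCCGC vs TCCGCT ✗; k=7: TGTCCGC vs TCCGCTC ✗; k=8: CTGTCCGC vs TCCGCTCT ✗.
Only k = 5 is perfect, so the longest perfect 3' overlap is 5.

Longest perfect overlap: 5 complementary base pairs; significant dimer risk (threshold 3).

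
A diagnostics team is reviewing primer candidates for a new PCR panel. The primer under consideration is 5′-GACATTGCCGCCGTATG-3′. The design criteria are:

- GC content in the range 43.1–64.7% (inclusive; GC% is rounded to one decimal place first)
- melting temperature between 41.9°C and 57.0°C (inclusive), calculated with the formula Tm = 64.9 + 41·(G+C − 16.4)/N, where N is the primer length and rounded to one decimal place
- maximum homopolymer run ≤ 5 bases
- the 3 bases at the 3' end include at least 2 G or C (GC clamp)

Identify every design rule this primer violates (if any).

Base counts: A=3, T=4, G=5, C=5 (length 17).
GC content: GC 10/17 = 58.8% ✓
Tm: Tm = 64.9 + 41·(10 − 16.4)/17 = 49.5°C ✓
homopolymer run: longest run = 2 ✓
GC clamp: 3' end ATG has 1 G/C, need ≥2 ✗

Fails: GC clamp.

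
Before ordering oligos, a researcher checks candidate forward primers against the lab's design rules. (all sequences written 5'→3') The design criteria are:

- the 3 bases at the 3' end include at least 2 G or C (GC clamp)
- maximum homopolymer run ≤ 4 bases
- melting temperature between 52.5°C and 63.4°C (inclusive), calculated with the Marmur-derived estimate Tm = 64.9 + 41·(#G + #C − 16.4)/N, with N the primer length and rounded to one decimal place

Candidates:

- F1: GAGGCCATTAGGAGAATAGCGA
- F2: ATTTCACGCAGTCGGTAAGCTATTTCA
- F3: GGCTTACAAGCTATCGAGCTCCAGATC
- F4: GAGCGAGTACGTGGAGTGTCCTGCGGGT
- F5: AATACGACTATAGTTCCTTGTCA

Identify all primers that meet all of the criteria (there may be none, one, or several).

F1 (22 nt, A=8 T=3 G=8 C=3): 3' end CGA has 2 G/C ✓; longest run = 2 ✓; Tm = 64.9 + 41·(11 − 16.4)/22 = 54.8°C ✓ — passes.
F2 (27 nt, A=7 T=9 G=5 C=6): 3' end TCA has 1 G/C, need ≥2 ✗; longest run = 3 ✓; Tm = 64.9 + 41·(11 − 16.4)/27 = 56.7°C ✓ — fails.
F3 (27 nt, A=7 T=6 G=6 C=8): 3' end ATC has 1 G/C, need ≥2 ✗; longest run = 2 ✓; Tm = 64.9 + 41·(14 − 16.4)/27 = 61.3°C ✓ — fails.
F4 (28 nt, A=4 T=6 G=13 C=5): 3' end GGT has 2 G/C ✓; longest run = 3 ✓; Tm = 64.9 + 41·(18 − 16.4)/28 = 67.2°C, outside 52.5–63.4°C ✗ — fails.
F5 (23 nt, A=7 T=8 G=3 C=5): 3' end TCA has 1 G/C, need ≥2 ✗; longest run = 2 ✓; Tm = 64.9 + 41·(8 − 16.4)/23 = 49.9°C, outside 52.5–63.4°C ✗ — fails.

F1 only.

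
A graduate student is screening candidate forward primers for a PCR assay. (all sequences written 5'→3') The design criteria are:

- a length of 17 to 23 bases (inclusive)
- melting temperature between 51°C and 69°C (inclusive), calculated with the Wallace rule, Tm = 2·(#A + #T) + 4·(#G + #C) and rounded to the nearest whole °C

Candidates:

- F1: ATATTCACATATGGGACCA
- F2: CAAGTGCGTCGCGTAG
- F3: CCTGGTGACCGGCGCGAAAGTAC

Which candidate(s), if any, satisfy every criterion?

F1 (19 nt, A=7 T=5 G=3 C=4): length 19 ✓; Tm = 2·12 + 4·7 = 52°C ✓ — passes.
F2 (16 nt, A=3 T=3 G=6 C=4): length 16, outside 17–23 ✗; Tm = 2·6 + 4·10 = 52°C ✓ — fails.
F3 (23 nt, A=5 T=3 G=8 C=7): length 23 ✓; Tm = 2·8 + 4·15 = 76°C, outside 51–69°C ✗ — fails.

F1 only.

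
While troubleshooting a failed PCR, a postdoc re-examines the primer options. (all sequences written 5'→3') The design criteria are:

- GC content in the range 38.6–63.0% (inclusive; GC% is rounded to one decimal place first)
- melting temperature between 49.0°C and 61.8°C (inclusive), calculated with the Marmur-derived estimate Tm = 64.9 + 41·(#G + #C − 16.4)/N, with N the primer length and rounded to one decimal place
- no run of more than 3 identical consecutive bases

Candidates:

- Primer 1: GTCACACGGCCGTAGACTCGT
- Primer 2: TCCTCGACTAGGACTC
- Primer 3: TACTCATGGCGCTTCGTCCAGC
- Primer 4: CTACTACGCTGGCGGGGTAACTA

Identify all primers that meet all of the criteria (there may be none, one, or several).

Primer 1 and Primer 3.

Primer 1 (21 nt, A=4 T=4 G=6 C=7): GC 13/21 = 61.9% ✓; Tm = 64.9 + 41·(13 − 16.4)/21 = 58.3°C ✓; longest run = 2 ✓ — passes.
Primer 2 (16 nt, A=3 T=4 G=3 C=6): GC 9/16 = 56.3% ✓; Tm = 64.9 + 41·(9 − 16.4)/16 = 45.9°C, outside 49.0–61.8°C ✗; longest run = 2 ✓ — fails.
Primer 3 (22 nt, A=3 T=6 G=5 C=8): GC 13/22 = 59.1% ✓; Tm = 64.9 + 41·(13 − 16.4)/22 = 58.6°C ✓; longest run = 2 ✓ — passes.
Primer 4 (23 nt, A=5 T=5 G=7 C=6): GC 13/23 = 56.5% ✓; Tm = 64.9 + 41·(13 − 16.4)/23 = 58.8°C ✓; longest run = 4, exceeds 3 ✗ — fails.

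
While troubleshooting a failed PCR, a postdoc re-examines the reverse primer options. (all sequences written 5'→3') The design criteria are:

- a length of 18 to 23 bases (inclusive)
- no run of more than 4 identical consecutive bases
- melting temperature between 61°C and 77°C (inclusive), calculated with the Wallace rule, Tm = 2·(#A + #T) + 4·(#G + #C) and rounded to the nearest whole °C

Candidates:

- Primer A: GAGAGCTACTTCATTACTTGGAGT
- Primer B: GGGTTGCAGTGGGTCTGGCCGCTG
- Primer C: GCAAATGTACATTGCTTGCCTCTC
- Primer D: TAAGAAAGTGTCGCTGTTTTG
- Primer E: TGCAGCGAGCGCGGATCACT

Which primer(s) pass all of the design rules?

Primer E only.

Primer A (24 nt, A=6 T=8 G=6 C=4): length 24, outside 18–23 ✗; longest run = 2 ✓; Tm = 2·14 + 4·10 = 68°C ✓ — fails.
Primer B (24 nt, A=1 T=6 G=12 C=5): length 24, outside 18–23 ✗; longest run = 3 ✓; Tm = 2·7 + 4·17 = 82°C, outside 61–77°C ✗ — fails.
Primer C (24 nt, A=5 T=8 G=4 C=7): length 24, outside 18–23 ✗; longest run = 3 ✓; Tm = 2·13 + 4·11 = 70°C ✓ — fails.
Primer D (21 nt, A=5 T=8 G=6 C=2): length 21 ✓; longest run = 4 ✓; Tm = 2·13 + 4·8 = 58°C, outside 61–77°C ✗ — fails.
Primer E (20 nt, A=4 T=3 G=7 C=6): length 20 ✓; longest run = 2 ✓; Tm = 2·7 + 4·13 = 66°C ✓ — passes.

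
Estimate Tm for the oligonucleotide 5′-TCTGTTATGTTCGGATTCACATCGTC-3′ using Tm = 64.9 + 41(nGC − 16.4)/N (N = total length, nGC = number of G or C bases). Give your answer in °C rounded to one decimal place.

56.4°C

Base counts: A=4, T=11, G=5, C=6; G+C = 11, N = 26.
Tm = 64.9 + 41·(11 − 16.4)/26 = 64.9 + -221.40/26 = 56.4°C.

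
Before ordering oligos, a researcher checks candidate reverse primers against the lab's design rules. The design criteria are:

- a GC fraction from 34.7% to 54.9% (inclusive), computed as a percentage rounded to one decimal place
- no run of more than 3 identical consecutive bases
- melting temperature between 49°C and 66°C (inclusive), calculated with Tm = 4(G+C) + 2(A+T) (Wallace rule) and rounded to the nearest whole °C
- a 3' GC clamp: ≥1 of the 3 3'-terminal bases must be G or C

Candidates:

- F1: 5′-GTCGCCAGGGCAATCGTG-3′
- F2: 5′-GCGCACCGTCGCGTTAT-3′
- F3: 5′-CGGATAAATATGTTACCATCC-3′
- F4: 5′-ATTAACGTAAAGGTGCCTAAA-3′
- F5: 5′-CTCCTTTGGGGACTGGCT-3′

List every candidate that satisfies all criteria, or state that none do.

F3 only.

F1 (18 nt, A=3 T=3 G=7 C=5): GC 12/18 = 66.7%, outside 34.7–54.9% ✗; longest run = 3 ✓; Tm = 2·6 + 4·12 = 60°C ✓; 3' end GTG has 2 G/C ✓ — fails.
F2 (17 nt, A=2 T=4 G=5 C=6): GC 11/17 = 64.7%, outside 34.7–54.9% ✗; longest run = 2 ✓; Tm = 2·6 + 4·11 = 56°C ✓; 3' end TAT has 0 G/C, need ≥1 ✗ — fails.
F3 (21 nt, A=7 T=6 G=3 C=5): GC 8/21 = 38.1% ✓; longest run = 3 ✓; Tm = 2·13 + 4·8 = 58°C ✓; 3' end TCC has 2 G/C ✓ — passes.
F4 (21 nt, A=9 T=5 G=4 C=3): GC 7/21 = 33.3%, outside 34.7–54.9% ✗; longest run = 3 ✓; Tm = 2·14 + 4·7 = 56°C ✓; 3' end AAA has 0 G/C, need ≥1 ✗ — fails.
F5 (18 nt, A=1 T=6 G=6 C=5): GC 11/18 = 61.1%, outside 34.7–54.9% ✗; longest run = 4, exceeds 3 ✗; Tm = 2·7 + 4·11 = 58°C ✓; 3' end GCT has 2 G/C ✓ — fails.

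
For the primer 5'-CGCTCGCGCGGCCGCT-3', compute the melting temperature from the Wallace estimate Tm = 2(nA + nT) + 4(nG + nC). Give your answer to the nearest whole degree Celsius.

Base counts: A=0, T=2, G=6, C=8 (length 16).
Tm = 2·(0+2) + 4·(6+8) = 2·2 + 4·14 = 4 + 56 = 60°C.

60°C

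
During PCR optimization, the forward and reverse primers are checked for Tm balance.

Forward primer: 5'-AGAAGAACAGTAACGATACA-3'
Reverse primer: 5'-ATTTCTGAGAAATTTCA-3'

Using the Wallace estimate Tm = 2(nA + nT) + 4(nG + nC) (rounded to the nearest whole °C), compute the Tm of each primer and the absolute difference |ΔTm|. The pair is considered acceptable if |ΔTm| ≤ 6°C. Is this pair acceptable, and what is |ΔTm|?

|ΔTm| = 12°C; the pair is not acceptable.

Forward: A=11 T=2 G=4 C=3 → Tm = 2·13 + 4·7 = 54°C.
Reverse: A=6 T=7 G=2 C=2 → Tm = 2·13 + 4·4 = 42°C.
|ΔTm| = |54 − 42| = 12°C, > 6°C.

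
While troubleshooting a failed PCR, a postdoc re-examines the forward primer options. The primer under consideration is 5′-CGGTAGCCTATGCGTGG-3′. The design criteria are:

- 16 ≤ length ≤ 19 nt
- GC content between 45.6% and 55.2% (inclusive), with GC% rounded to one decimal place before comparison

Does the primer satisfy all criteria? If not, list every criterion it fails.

Fails: GC content.

Base counts: A=2, T=4, G=7, C=4 (length 17).
length: length 17 ✓
GC content: GC 11/17 = 64.7%, outside 45.6–55.2% ✗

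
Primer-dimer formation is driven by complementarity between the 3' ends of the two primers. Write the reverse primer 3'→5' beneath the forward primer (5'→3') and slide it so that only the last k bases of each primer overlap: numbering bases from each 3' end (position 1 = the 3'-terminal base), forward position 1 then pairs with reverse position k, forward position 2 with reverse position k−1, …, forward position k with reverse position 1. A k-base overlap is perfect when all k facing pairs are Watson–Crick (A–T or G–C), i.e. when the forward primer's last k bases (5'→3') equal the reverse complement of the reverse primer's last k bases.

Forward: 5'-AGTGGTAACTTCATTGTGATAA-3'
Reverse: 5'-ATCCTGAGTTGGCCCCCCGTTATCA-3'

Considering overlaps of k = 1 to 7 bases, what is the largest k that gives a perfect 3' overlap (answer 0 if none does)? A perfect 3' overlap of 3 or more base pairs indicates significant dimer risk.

Last 7 bases (5'→3') — forward …GTGATAA, reverse …GTTATCA.
Reverse complement of the reverse primer's last 7 bases: TGATAAC; its first k bases are the reverse complement of the reverse primer's last k bases, so a perfect k-base overlap needs the forward primer's last k bases to equal them.
Comparing (forward last k vs required): k=1: A vs T ✗; k=2: AA vs TG ✗; k=3: TAA vs TGA ✗; k=4: ATAA vs TGAT ✗; k=5: GATAA vs TGATA ✗; k=6: TGATAA vs TGATAA ✓; k=7: GTGATAA vs TGATAAC ✗.
Only k = 6 is perfect, so the longest perfect 3' overlap is 6.

Longest perfect overlap: 6 complementary base pairs; significant dimer risk (threshold 3).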